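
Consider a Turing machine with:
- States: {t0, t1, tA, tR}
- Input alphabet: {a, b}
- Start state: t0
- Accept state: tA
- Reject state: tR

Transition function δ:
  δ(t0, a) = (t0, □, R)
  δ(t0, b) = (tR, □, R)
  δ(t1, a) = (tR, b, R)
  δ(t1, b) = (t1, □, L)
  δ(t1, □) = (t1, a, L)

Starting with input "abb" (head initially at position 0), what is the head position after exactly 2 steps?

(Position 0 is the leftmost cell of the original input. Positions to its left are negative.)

Execution trace (head position shown):
Step 0: [t0]abb  (head at position 0)
Step 1: move right → □[t0]bb  (head at position 1)
Step 2: move right → □□[tR]b  (head at position 2)

After 2 steps, the head is at position 2.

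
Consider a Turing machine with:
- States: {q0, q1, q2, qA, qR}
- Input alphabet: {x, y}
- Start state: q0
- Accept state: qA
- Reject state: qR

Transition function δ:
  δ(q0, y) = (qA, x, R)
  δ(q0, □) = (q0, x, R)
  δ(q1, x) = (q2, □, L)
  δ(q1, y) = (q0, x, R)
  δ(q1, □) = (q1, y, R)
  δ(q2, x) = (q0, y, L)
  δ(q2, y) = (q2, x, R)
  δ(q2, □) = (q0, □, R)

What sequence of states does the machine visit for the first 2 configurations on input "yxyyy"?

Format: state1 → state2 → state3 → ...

Execution trace:
Initial: [q0]yxyyy
Step 1: δ(q0, y) = (qA, x, R) → x[qA]xyyy

The machine reaches the accept state qA and halts.

State sequence: q0 → qA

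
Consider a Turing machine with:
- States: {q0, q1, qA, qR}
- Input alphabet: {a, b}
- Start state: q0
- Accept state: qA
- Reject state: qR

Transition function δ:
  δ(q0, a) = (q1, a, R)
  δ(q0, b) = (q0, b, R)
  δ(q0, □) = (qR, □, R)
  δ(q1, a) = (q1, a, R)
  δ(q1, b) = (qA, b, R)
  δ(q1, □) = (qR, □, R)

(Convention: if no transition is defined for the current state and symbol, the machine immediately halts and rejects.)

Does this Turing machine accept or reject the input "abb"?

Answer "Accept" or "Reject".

Execution trace:
Initial: [q0]abb
Step 1: δ(q0, a) = (q1, a, R) → a[q1]bb
Step 2: δ(q1, b) = (qA, b, R) → ab[qA]b

The machine reaches the accept state qA and halts.

Answer: Accept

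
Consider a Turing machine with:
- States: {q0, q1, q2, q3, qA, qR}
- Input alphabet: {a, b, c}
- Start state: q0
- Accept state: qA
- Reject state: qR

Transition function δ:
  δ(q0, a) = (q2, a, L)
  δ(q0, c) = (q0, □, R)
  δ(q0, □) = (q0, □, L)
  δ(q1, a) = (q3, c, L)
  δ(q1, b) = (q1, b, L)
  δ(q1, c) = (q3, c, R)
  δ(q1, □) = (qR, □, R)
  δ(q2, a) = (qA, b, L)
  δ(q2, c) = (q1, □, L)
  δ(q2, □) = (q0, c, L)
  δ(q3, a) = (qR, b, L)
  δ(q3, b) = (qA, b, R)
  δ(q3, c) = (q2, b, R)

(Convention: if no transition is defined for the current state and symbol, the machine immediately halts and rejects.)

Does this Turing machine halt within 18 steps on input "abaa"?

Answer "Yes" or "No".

Execution trace:
Initial: [q0]abaa
Step 1: δ(q0, a) = (q2, a, L) → [q2]□abaa
Step 2: δ(q2, □) = (q0, c, L) → [q0]□cabaa
Step 3: δ(q0, □) = (q0, □, L) → [q0]□□cabaa
Step 4: δ(q0, □) = (q0, □, L) → [q0]□□□cabaa
Step 5: δ(q0, □) = (q0, □, L) → [q0]□□□□cabaa
Step 6: δ(q0, □) = (q0, □, L) → [q0]□□□□□cabaa
Step 7: δ(q0, □) = (q0, □, L) → [q0]□□□□□□cabaa
Step 8: δ(q0, □) = (q0, □, L) → [q0]□□□□□□□cabaa
Step 9: δ(q0, □) = (q0, □, L) → [q0]□□□□□□□□cabaa
Step 10: δ(q0, □) = (q0, □, L) → [q0]□□□□□□□□□cabaa
Step 11: δ(q0, □) = (q0, □, L) → [q0]□□□□□□□□□□cabaa
Step 12: δ(q0, □) = (q0, □, L) → [q0]□□□□□□□□□□□cabaa
Step 13: δ(q0, □) = (q0, □, L) → [q0]□□□□□□□□□□□□cabaa
Step 14: δ(q0, □) = (q0, □, L) → [q0]□□□□□□□□□□□□□cabaa
Step 15: δ(q0, □) = (q0, □, L) → [q0]□□□□□□□□□□□□□□cabaa
Step 16: δ(q0, □) = (q0, □, L) → [q0]□□□□□□□□□□□□□□□cabaa
Step 17: δ(q0, □) = (q0, □, L) → [q0]□□□□□□□□□□□□□□□□cabaa
Step 18: δ(q0, □) = (q0, □, L) → [q0]□□□□□□□□□□□□□□□□□cabaa

The machine has not reached a halting state after 18 steps.
The machine did not halt within the 18-step bound.

Answer: No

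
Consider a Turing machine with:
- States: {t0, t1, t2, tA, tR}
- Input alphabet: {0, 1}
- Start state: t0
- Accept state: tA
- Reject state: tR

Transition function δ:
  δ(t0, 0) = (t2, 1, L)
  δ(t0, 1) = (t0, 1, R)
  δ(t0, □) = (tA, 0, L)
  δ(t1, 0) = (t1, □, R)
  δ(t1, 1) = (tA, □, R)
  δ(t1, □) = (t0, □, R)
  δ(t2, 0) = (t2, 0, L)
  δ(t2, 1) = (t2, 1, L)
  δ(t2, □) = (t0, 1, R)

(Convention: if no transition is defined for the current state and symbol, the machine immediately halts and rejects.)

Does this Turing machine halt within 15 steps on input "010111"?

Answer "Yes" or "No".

Execution trace:
Initial: [t0]010111
Step 1: δ(t0, 0) = (t2, 1, L) → [t2]□110111
Step 2: δ(t2, □) = (t0, 1, R) → 1[t0]110111
Step 3: δ(t0, 1) = (t0, 1, R) → 11[t0]10111
Step 4: δ(t0, 1) = (t0, 1, R) → 111[t0]0111
Step 5: δ(t0, 0) = (t2, 1, L) → 11[t2]11111
Step 6: δ(t2, 1) = (t2, 1, L) → 1[t2]111111
Step 7: δ(t2, 1) = (t2, 1, L) → [t2]1111111
Step 8: δ(t2, 1) = (t2, 1, L) → [t2]□1111111
Step 9: δ(t2, □) = (t0, 1, R) → 1[t0]1111111
Step 10: δ(t0, 1) = (t0, 1, R) → 11[t0]111111
Step 11: δ(t0, 1) = (t0, 1, R) → 111[t0]11111
Step 12: δ(t0, 1) = (t0, 1, R) → 1111[t0]1111
Step 13: δ(t0, 1) = (t0, 1, R) → 11111[t0]111
Step 14: δ(t0, 1) = (t0, 1, R) → 111111[t0]11
Step 15: δ(t0, 1) = (t0, 1, R) → 1111111[t0]1

The machine has not reached a halting state after 15 steps.
The machine did not halt within the 15-step bound.

Answer: No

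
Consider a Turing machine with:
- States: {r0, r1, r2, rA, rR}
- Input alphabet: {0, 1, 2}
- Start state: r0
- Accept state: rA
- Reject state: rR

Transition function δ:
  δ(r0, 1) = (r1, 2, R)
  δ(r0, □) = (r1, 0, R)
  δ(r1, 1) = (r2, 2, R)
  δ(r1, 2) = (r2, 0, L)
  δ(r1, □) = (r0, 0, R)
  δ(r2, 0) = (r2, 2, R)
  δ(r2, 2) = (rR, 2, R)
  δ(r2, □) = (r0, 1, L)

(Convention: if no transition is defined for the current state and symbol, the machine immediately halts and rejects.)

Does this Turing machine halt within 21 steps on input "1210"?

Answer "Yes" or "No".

Execution trace:
Initial: [r0]1210
Step 1: δ(r0, 1) = (r1, 2, R) → 2[r1]210
Step 2: δ(r1, 2) = (r2, 0, L) → [r2]2010
Step 3: δ(r2, 2) = (rR, 2, R) → 2[rR]010

The machine reaches the reject state rR and halts.
The machine halted after 3 steps (within the 21-step bound).

Answer: Yes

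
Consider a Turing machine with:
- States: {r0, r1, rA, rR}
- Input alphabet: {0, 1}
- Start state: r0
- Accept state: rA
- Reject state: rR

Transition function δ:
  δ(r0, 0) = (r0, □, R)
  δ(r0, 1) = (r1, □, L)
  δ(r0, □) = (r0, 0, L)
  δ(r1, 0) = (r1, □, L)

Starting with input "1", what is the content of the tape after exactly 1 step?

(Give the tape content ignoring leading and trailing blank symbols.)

Execution trace:
Initial: [r0]1
Step 1: δ(r0, 1) = (r1, □, L) → [r1]□□

No transition is defined for δ(r1, □). By convention the machine halts and rejects.

After 1 step, the tape (ignoring leading/trailing blanks) is: □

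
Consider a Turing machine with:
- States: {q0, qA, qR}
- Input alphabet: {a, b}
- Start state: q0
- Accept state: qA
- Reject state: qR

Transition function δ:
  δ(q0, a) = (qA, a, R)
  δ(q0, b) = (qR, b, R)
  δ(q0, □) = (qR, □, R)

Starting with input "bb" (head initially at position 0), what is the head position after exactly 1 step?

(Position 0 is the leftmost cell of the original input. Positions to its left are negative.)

Execution trace (head position shown):
Step 0: [q0]bb  (head at position 0)
Step 1: move right → b[qR]b  (head at position 1)

After 1 step, the head is at position 1.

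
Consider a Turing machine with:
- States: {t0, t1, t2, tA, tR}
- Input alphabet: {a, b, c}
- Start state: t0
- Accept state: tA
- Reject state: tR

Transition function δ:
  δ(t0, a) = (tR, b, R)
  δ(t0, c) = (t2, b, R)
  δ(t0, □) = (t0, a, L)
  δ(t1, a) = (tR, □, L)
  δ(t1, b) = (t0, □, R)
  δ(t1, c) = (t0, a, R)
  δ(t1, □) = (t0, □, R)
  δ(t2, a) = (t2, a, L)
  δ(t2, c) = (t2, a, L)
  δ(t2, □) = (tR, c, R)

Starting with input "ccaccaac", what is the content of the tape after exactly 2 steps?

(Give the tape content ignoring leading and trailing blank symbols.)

Execution trace:
Initial: [t0]ccaccaac
Step 1: δ(t0, c) = (t2, b, R) → b[t2]caccaac
Step 2: δ(t2, c) = (t2, a, L) → [t2]baaccaac

No transition is defined for δ(t2, b). By convention the machine halts and rejects.

After 2 steps, the tape (ignoring leading/trailing blanks) is: baaccaac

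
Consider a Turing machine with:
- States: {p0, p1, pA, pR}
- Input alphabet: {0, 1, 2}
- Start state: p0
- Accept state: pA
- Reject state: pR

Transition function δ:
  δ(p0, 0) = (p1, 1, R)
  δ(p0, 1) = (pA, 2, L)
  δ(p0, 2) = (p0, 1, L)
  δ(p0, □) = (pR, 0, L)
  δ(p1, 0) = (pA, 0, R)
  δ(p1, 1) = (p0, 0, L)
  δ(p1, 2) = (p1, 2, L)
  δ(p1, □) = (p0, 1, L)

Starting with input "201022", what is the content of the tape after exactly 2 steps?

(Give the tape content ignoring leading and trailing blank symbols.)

Execution trace:
Initial: [p0]201022
Step 1: δ(p0, 2) = (p0, 1, L) → [p0]□101022
Step 2: δ(p0, □) = (pR, 0, L) → [pR]□0101022

The machine reaches the reject state pR and halts.

After 2 steps, the tape (ignoring leading/trailing blanks) is: 0101022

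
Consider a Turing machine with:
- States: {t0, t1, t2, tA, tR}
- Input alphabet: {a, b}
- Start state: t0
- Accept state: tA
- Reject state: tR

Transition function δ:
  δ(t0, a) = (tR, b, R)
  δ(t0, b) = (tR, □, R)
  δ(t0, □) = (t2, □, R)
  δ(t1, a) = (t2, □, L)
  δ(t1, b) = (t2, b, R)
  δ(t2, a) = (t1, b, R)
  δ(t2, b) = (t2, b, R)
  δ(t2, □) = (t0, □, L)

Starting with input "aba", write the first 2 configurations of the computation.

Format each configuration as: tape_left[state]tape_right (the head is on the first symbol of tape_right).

Transitions applied:
Step 1: δ(t0, a) = (tR, b, R)

The first 2 configurations are:
[t0]aba ⊢ b[tR]ba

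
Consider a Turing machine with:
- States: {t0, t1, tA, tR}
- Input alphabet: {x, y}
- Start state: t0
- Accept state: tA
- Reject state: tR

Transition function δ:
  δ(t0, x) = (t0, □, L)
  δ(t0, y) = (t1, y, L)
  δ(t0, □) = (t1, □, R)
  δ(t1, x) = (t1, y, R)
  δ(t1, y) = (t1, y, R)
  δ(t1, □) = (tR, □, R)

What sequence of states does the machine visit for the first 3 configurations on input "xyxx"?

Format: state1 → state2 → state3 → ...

Execution trace:
Initial: [t0]xyxx
Step 1: δ(t0, x) = (t0, □, L) → [t0]□□yxx
Step 2: δ(t0, □) = (t1, □, R) → □[t1]□yxx

State sequence: t0 → t0 → t1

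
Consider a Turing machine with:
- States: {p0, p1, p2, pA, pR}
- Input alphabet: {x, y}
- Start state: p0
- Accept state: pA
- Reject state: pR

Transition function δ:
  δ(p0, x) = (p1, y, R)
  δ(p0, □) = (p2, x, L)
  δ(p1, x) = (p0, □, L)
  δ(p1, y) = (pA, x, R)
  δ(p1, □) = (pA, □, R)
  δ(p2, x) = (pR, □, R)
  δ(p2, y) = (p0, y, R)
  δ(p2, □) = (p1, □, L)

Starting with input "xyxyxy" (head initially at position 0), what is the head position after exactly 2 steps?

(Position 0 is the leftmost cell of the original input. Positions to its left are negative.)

Execution trace (head position shown):
Step 0: [p0]xyxyxy  (head at position 0)
Step 1: move right → y[p1]yxyxy  (head at position 1)
Step 2: move right → yx[pA]xyxy  (head at position 2)

After 2 steps, the head is at position 2.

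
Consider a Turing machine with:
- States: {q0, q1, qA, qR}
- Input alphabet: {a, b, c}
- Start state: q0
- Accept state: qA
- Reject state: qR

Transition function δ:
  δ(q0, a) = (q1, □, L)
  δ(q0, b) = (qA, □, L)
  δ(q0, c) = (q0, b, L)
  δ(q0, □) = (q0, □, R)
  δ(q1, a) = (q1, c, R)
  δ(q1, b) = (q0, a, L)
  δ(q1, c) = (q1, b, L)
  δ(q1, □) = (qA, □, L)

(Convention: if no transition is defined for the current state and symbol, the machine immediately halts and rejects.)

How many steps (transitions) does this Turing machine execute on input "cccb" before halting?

Execution trace:
Initial: [q0]cccb
Step 1: δ(q0, c) = (q0, b, L) → [q0]□bccb
Step 2: δ(q0, □) = (q0, □, R) → □[q0]bccb
Step 3: δ(q0, b) = (qA, □, L) → [qA]□□ccb

The machine reaches the accept state qA and halts.

The machine executed 3 steps before halting.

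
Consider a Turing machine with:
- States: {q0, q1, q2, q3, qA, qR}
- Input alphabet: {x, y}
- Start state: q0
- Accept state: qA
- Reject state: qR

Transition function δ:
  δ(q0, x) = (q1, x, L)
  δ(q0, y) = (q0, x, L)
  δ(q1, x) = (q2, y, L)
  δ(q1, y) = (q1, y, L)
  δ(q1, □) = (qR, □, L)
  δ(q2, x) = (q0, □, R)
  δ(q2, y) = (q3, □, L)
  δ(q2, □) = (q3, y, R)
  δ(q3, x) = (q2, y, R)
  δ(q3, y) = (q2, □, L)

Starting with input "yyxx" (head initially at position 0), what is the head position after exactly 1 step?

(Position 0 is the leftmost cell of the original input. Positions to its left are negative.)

Execution trace (head position shown):
Step 0: [q0]yyxx  (head at position 0)
Step 1: move left → [q0]□xyxx  (head at position -1)

After 1 step, the head is at position -1.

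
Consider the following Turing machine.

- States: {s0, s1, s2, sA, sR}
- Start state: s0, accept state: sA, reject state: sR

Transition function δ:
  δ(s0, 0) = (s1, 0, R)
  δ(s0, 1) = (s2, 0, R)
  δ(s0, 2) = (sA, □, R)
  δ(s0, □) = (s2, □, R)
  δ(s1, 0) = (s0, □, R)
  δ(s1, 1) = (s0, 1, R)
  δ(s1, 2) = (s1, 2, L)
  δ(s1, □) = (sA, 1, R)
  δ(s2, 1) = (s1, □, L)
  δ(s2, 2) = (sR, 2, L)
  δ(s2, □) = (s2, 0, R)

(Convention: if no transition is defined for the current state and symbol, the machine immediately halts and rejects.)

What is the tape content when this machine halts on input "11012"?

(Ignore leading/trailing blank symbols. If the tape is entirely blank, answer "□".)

Execution trace:
Initial: [s0]11012
Step 1: δ(s0, 1) = (s2, 0, R) → 0[s2]1012
Step 2: δ(s2, 1) = (s1, □, L) → [s1]0□012
Step 3: δ(s1, 0) = (s0, □, R) → □[s0]□012
Step 4: δ(s0, □) = (s2, □, R) → □□[s2]012

No transition is defined for δ(s2, 0). By convention the machine halts and rejects.

Final tape (ignoring leading/trailing blanks): 012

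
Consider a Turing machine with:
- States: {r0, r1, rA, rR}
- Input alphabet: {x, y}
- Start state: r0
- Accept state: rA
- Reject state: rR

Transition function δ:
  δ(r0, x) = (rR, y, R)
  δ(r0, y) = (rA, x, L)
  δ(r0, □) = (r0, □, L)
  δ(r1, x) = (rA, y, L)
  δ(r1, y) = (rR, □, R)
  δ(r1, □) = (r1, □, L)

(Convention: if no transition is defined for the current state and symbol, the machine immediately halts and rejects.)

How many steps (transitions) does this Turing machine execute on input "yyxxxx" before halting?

Execution trace:
Initial: [r0]yyxxxx
Step 1: δ(r0, y) = (rA, x, L) → [rA]□xyxxxx

The machine reaches the accept state rA and halts.

The machine executed 1 step before halting.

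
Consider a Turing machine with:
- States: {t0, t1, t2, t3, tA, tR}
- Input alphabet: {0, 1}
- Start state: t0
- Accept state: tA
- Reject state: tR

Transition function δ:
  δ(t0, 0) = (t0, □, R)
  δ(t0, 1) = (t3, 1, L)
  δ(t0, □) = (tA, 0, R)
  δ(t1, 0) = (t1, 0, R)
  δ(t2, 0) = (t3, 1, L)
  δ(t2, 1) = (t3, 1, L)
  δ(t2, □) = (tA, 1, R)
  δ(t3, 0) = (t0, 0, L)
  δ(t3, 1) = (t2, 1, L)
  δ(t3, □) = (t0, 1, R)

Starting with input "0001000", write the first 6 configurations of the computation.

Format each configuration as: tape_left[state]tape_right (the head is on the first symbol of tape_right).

Transitions applied:
Step 1: δ(t0, 0) = (t0, □, R)
Step 2: δ(t0, 0) = (t0, □, R)
Step 3: δ(t0, 0) = (t0, □, R)
Step 4: δ(t0, 1) = (t3, 1, L)
Step 5: δ(t3, □) = (t0, 1, R)

The first 6 configurations are:
[t0]0001000 ⊢ □[t0]001000 ⊢ □□[t0]01000 ⊢ □□□[t0]1000 ⊢ □□[t3]□1000 ⊢ □□1[t0]1000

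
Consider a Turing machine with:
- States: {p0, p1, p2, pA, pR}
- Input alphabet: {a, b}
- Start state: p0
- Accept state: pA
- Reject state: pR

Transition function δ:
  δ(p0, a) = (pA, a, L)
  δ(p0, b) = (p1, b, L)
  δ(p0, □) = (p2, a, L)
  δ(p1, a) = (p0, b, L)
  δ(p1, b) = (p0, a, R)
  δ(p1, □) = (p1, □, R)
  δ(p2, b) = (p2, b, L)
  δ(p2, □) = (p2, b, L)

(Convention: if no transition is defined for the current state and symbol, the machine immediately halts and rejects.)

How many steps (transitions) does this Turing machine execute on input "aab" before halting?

Execution trace:
Initial: [p0]aab
Step 1: δ(p0, a) = (pA, a, L) → [pA]□aab

The machine reaches the accept state pA and halts.

The machine executed 1 step before halting.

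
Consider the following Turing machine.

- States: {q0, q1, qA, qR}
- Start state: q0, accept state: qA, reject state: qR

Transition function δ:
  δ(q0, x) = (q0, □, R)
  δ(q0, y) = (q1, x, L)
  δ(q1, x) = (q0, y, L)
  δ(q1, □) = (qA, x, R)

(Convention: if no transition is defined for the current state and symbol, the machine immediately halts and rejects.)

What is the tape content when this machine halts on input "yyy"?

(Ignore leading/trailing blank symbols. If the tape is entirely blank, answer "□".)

Execution trace:
Initial: [q0]yyy
Step 1: δ(q0, y) = (q1, x, L) → [q1]□xyy
Step 2: δ(q1, □) = (qA, x, R) → x[qA]xyy

The machine reaches the accept state qA and halts.

Final tape (ignoring leading/trailing blanks): xxyy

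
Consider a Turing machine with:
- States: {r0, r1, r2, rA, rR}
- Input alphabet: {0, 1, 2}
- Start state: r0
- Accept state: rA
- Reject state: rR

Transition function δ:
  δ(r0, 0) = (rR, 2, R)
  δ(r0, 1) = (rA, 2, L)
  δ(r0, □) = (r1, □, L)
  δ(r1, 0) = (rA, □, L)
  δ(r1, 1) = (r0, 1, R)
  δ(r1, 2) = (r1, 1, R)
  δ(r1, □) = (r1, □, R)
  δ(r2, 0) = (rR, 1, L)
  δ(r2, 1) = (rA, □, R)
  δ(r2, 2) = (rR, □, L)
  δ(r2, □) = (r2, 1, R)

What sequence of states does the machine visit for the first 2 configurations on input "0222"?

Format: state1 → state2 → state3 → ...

Execution trace:
Initial: [r0]0222
Step 1: δ(r0, 0) = (rR, 2, R) → 2[rR]222

The machine reaches the reject state rR and halts.

State sequence: r0 → rR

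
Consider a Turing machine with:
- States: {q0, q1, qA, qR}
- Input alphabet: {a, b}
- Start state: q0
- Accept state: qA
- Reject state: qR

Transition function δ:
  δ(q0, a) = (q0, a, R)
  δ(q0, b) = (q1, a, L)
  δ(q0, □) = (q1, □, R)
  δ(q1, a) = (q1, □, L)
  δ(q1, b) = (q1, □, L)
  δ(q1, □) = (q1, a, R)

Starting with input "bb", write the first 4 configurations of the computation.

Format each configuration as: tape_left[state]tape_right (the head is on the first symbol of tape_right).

Transitions applied:
Step 1: δ(q0, b) = (q1, a, L)
Step 2: δ(q1, □) = (q1, a, R)
Step 3: δ(q1, a) = (q1, □, L)

The first 4 configurations are:
[q0]bb ⊢ [q1]□ab ⊢ a[q1]ab ⊢ [q1]a□b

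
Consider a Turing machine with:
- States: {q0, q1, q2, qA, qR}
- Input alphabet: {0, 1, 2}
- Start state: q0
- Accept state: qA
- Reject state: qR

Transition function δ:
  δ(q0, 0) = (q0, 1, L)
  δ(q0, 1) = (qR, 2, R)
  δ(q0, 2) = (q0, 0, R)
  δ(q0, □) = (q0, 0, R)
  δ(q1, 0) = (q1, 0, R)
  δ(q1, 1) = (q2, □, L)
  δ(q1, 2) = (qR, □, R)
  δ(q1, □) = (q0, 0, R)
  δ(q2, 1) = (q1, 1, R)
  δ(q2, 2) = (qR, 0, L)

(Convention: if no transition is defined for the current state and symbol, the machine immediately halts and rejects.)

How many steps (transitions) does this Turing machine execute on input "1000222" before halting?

Execution trace:
Initial: [q0]1000222
Step 1: δ(q0, 1) = (qR, 2, R) → 2[qR]000222

The machine reaches the reject state qR and halts.

The machine executed 1 step before halting.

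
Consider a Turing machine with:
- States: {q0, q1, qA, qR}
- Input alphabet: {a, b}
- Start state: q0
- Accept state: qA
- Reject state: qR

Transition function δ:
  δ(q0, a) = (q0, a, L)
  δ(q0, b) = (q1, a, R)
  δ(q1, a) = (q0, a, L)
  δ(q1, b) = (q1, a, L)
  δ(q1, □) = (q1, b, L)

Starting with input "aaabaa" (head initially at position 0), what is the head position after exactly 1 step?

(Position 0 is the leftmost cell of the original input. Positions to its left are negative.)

Execution trace (head position shown):
Step 0: [q0]aaabaa  (head at position 0)
Step 1: move left → [q0]□aaabaa  (head at position -1)

After 1 step, the head is at position -1.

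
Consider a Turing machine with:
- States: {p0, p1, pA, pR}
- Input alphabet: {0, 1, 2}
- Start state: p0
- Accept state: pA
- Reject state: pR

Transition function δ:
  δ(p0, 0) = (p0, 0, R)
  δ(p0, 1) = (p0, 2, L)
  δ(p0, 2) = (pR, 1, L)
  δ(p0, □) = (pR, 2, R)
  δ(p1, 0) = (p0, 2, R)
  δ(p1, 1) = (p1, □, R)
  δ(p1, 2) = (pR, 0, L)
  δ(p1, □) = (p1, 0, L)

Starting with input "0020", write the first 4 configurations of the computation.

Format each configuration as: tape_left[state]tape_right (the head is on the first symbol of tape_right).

Transitions applied:
Step 1: δ(p0, 0) = (p0, 0, R)
Step 2: δ(p0, 0) = (p0, 0, R)
Step 3: δ(p0, 2) = (pR, 1, L)

The first 4 configurations are:
[p0]0020 ⊢ 0[p0]020 ⊢ 00[p0]20 ⊢ 0[pR]010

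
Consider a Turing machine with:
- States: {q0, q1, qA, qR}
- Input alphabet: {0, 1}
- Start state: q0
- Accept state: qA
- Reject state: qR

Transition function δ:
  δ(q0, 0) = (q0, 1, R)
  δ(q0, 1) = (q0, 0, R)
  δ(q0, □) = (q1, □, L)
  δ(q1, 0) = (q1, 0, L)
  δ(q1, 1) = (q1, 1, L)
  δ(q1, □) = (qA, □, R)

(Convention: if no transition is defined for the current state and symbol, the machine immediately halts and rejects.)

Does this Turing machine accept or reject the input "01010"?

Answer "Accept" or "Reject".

Execution trace:
Initial: [q0]01010
Step 1: δ(q0, 0) = (q0, 1, R) → 1[q0]1010
Step 2: δ(q0, 1) = (q0, 0, R) → 10[q0]010
Step 3: δ(q0, 0) = (q0, 1, R) → 101[q0]10
Step 4: δ(q0, 1) = (q0, 0, R) → 1010[q0]0
Step 5: δ(q0, 0) = (q0, 1, R) → 10101[q0]□
Step 6: δ(q0, □) = (q1, □, L) → 1010[q1]1□
Step 7: δ(q1, 1) = (q1, 1, L) → 101[q1]01□
Step 8: δ(q1, 0) = (q1, 0, L) → 10[q1]101□
Step 9: δ(q1, 1) = (q1, 1, L) → 1[q1]0101□
Step 10: δ(q1, 0) = (q1, 0, L) → [q1]10101□
Step 11: δ(q1, 1) = (q1, 1, L) → [q1]□10101□
Step 12: δ(q1, □) = (qA, □, R) → □[qA]10101□

The machine reaches the accept state qA and halts.

Answer: Accept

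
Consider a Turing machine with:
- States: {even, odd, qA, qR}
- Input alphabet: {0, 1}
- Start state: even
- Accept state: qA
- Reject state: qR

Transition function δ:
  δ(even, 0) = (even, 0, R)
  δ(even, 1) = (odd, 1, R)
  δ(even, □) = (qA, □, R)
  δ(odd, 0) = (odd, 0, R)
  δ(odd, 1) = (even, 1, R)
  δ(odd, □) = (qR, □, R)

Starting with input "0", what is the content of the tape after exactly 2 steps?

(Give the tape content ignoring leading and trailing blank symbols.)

Execution trace:
Initial: [even]0
Step 1: δ(even, 0) = (even, 0, R) → 0[even]□
Step 2: δ(even, □) = (qA, □, R) → 0□[qA]□

The machine reaches the accept state qA and halts.

After 2 steps, the tape (ignoring leading/trailing blanks) is: 0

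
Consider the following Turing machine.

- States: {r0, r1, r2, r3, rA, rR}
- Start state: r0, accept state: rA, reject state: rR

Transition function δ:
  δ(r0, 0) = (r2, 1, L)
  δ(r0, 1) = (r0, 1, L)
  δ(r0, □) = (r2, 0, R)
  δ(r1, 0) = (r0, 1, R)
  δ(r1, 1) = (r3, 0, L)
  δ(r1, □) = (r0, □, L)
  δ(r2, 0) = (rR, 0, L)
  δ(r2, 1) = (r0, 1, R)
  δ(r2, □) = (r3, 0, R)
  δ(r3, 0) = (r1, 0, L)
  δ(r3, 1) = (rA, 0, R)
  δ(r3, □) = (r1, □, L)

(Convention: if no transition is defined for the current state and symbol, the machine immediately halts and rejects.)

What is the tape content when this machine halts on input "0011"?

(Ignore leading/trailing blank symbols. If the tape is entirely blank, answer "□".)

Execution trace:
Initial: [r0]0011
Step 1: δ(r0, 0) = (r2, 1, L) → [r2]□1011
Step 2: δ(r2, □) = (r3, 0, R) → 0[r3]1011
Step 3: δ(r3, 1) = (rA, 0, R) → 00[rA]011

The machine reaches the accept state rA and halts.

Final tape (ignoring leading/trailing blanks): 00011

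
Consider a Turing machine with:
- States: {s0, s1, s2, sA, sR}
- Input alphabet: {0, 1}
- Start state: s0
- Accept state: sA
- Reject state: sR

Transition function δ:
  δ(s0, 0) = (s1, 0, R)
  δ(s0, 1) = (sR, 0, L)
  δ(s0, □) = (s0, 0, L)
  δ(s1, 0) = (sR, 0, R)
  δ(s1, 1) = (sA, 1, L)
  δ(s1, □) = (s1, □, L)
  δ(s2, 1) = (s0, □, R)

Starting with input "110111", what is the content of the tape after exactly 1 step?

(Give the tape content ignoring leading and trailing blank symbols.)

Execution trace:
Initial: [s0]110111
Step 1: δ(s0, 1) = (sR, 0, L) → [sR]□010111

The machine reaches the reject state sR and halts.

After 1 step, the tape (ignoring leading/trailing blanks) is: 010111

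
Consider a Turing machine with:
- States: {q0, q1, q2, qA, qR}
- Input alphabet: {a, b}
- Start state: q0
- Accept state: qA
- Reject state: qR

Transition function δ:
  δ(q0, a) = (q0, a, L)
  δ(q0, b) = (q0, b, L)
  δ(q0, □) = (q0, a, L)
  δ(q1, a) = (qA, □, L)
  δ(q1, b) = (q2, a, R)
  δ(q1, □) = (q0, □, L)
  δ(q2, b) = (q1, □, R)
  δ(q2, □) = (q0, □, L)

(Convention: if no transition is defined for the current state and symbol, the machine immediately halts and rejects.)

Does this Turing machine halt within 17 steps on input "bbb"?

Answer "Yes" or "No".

Execution trace:
Initial: [q0]bbb
Step 1: δ(q0, b) = (q0, b, L) → [q0]□bbb
Step 2: δ(q0, □) = (q0, a, L) → [q0]□abbb
Step 3: δ(q0, □) = (q0, a, L) → [q0]□aabbb
Step 4: δ(q0, □) = (q0, a, L) → [q0]□aaabbb
Step 5: δ(q0, □) = (q0, a, L) → [q0]□aaaabbb
Step 6: δ(q0, □) = (q0, a, L) → [q0]□aaaaabbb
Step 7: δ(q0, □) = (q0, a, L) → [q0]□aaaaaabbb
Step 8: δ(q0, □) = (q0, a, L) → [q0]□aaaaaaabbb
Step 9: δ(q0, □) = (q0, a, L) → [q0]□aaaaaaaabbb
Step 10: δ(q0, □) = (q0, a, L) → [q0]□aaaaaaaaabbb
Step 11: δ(q0, □) = (q0, a, L) → [q0]□aaaaaaaaaabbb
Step 12: δ(q0, □) = (q0, a, L) → [q0]□aaaaaaaaaaabbb
Step 13: δ(q0, □) = (q0, a, L) → [q0]□aaaaaaaaaaaabbb
Step 14: δ(q0, □) = (q0, a, L) → [q0]□aaaaaaaaaaaaabbb
Step 15: δ(q0, □) = (q0, a, L) → [q0]□aaaaaaaaaaaaaabbb
Step 16: δ(q0, □) = (q0, a, L) → [q0]□aaaaaaaaaaaaaaabbb
Step 17: δ(q0, □) = (q0, a, L) → [q0]□aaaaaaaaaaaaaaaabbb

The machine has not reached a halting state after 17 steps.
The machine did not halt within the 17-step bound.

Answer: No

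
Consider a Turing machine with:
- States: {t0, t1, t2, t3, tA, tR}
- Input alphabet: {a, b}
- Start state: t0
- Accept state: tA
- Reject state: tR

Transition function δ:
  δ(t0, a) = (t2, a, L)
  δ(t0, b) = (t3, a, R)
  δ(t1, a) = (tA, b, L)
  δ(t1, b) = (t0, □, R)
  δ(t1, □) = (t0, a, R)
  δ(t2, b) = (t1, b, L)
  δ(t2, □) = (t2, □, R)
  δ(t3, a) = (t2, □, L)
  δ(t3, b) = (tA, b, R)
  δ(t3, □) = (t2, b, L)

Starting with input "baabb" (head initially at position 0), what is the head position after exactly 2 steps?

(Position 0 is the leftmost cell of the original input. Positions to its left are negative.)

Execution trace (head position shown):
Step 0: [t0]baabb  (head at position 0)
Step 1: move right → a[t3]aabb  (head at position 1)
Step 2: move left → [t2]a□abb  (head at position 0)

After 2 steps, the head is at position 0.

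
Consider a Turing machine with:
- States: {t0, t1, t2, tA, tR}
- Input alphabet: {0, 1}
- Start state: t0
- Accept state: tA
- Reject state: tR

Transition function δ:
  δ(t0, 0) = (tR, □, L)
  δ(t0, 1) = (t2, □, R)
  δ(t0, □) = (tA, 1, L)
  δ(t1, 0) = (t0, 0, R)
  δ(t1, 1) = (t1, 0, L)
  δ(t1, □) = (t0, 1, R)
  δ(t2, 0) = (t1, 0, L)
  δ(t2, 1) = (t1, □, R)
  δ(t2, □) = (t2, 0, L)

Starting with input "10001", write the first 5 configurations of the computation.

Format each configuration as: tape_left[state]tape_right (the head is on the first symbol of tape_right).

Transitions applied:
Step 1: δ(t0, 1) = (t2, □, R)
Step 2: δ(t2, 0) = (t1, 0, L)
Step 3: δ(t1, □) = (t0, 1, R)
Step 4: δ(t0, 0) = (tR, □, L)

The first 5 configurations are:
[t0]10001 ⊢ □[t2]0001 ⊢ [t1]□0001 ⊢ 1[t0]0001 ⊢ [tR]1□001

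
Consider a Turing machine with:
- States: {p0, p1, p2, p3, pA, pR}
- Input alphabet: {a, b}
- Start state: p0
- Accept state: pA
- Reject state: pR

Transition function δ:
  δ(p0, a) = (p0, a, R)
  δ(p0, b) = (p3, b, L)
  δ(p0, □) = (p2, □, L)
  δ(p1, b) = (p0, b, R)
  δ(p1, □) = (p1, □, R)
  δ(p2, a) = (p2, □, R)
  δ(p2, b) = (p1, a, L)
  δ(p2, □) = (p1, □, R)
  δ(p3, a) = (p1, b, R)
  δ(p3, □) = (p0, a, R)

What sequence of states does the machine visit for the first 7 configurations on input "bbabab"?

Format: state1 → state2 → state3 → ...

Execution trace:
Initial: [p0]bbabab
Step 1: δ(p0, b) = (p3, b, L) → [p3]□bbabab
Step 2: δ(p3, □) = (p0, a, R) → a[p0]bbabab
Step 3: δ(p0, b) = (p3, b, L) → [p3]abbabab
Step 4: δ(p3, a) = (p1, b, R) → b[p1]bbabab
Step 5: δ(p1, b) = (p0, b, R) → bb[p0]babab
Step 6: δ(p0, b) = (p3, b, L) → b[p3]bbabab

No transition is defined for δ(p3, b). By convention the machine halts and rejects.

State sequence: p0 → p3 → p0 → p3 → p1 → p0 → p3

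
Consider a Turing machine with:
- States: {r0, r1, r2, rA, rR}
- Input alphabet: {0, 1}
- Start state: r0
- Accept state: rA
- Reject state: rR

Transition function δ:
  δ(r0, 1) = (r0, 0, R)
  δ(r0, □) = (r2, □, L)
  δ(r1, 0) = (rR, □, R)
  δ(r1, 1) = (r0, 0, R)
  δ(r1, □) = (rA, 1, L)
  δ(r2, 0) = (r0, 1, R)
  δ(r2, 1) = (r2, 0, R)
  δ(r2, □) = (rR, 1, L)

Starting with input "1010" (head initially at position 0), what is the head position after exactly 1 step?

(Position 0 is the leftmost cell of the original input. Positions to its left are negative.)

Execution trace (head position shown):
Step 0: [r0]1010  (head at position 0)
Step 1: move right → 0[r0]010  (head at position 1)

After 1 step, the head is at position 1.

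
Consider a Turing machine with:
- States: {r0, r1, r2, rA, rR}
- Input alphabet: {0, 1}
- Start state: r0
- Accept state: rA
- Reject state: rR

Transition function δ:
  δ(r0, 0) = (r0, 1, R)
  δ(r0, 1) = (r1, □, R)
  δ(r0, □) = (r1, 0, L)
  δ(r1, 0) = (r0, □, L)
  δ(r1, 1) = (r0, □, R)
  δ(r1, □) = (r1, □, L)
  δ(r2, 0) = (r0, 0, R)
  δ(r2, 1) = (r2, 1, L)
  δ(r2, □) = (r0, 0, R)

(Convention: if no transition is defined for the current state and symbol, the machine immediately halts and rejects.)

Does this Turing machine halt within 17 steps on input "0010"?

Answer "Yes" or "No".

Execution trace:
Initial: [r0]0010
Step 1: δ(r0, 0) = (r0, 1, R) → 1[r0]010
Step 2: δ(r0, 0) = (r0, 1, R) → 11[r0]10
Step 3: δ(r0, 1) = (r1, □, R) → 11□[r1]0
Step 4: δ(r1, 0) = (r0, □, L) → 11[r0]□□
Step 5: δ(r0, □) = (r1, 0, L) → 1[r1]10□
Step 6: δ(r1, 1) = (r0, □, R) → 1□[r0]0□
Step 7: δ(r0, 0) = (r0, 1, R) → 1□1[r0]□
Step 8: δ(r0, □) = (r1, 0, L) → 1□[r1]10
Step 9: δ(r1, 1) = (r0, □, R) → 1□□[r0]0
Step 10: δ(r0, 0) = (r0, 1, R) → 1□□1[r0]□
Step 11: δ(r0, □) = (r1, 0, L) → 1□□[r1]10
Step 12: δ(r1, 1) = (r0, □, R) → 1□□□[r0]0
Step 13: δ(r0, 0) = (r0, 1, R) → 1□□□1[r0]□
Step 14: δ(r0, □) = (r1, 0, L) → 1□□□[r1]10
Step 15: δ(r1, 1) = (r0, □, R) → 1□□□□[r0]0
Step 16: δ(r0, 0) = (r0, 1, R) → 1□□□□1[r0]□
Step 17: δ(r0, □) = (r1, 0, L) → 1□□□□[r1]10

The machine has not reached a halting state after 17 steps.
The machine did not halt within the 17-step bound.

Answer: No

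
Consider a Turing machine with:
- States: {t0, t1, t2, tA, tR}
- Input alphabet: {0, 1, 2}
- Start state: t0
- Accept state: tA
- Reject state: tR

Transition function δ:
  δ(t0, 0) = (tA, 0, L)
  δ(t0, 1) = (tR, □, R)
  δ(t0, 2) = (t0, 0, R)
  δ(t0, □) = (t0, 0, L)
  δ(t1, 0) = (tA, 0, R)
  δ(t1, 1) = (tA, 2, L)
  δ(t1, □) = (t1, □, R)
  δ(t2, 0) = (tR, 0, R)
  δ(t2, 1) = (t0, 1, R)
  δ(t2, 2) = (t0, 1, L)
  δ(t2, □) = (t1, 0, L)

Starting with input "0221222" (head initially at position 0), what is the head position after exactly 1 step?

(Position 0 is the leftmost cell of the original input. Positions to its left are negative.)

Execution trace (head position shown):
Step 0: [t0]0221222  (head at position 0)
Step 1: move left → [tA]□0221222  (head at position -1)

After 1 step, the head is at position -1.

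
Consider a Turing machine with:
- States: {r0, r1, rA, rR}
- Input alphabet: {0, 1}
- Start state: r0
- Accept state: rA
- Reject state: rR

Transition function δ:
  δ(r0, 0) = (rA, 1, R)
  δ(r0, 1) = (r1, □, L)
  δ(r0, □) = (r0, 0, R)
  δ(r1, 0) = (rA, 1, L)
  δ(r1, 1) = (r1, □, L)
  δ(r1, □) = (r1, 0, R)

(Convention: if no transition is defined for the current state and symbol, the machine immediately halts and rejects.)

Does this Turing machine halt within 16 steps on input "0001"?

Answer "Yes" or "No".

Execution trace:
Initial: [r0]0001
Step 1: δ(r0, 0) = (rA, 1, R) → 1[rA]001

The machine reaches the accept state rA and halts.
The machine halted after 1 step (within the 16-step bound).

Answer: Yes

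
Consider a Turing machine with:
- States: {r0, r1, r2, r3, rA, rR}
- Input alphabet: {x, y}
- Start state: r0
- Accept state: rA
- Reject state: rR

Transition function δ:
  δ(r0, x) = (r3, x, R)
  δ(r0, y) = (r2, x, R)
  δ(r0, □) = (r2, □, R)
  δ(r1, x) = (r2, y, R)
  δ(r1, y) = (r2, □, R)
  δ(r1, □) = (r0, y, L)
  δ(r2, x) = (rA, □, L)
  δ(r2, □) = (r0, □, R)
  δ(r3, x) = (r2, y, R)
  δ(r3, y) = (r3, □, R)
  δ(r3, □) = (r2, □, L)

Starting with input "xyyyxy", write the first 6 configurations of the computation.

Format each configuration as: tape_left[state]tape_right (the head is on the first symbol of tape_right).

Transitions applied:
Step 1: δ(r0, x) = (r3, x, R)
Step 2: δ(r3, y) = (r3, □, R)
Step 3: δ(r3, y) = (r3, □, R)
Step 4: δ(r3, y) = (r3, □, R)
Step 5: δ(r3, x) = (r2, y, R)

The first 6 configurations are:
[r0]xyyyxy ⊢ x[r3]yyyxy ⊢ x□[r3]yyxy ⊢ x□□[r3]yxy ⊢ x□□□[r3]xy ⊢ x□□□y[r2]y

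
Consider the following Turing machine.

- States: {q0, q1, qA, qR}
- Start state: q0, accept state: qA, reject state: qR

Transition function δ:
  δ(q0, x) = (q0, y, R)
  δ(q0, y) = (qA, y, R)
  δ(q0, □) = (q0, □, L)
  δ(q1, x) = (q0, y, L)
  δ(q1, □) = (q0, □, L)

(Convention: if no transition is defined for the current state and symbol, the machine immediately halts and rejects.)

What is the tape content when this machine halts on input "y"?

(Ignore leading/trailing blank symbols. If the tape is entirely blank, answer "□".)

Execution trace:
Initial: [q0]y
Step 1: δ(q0, y) = (qA, y, R) → y[qA]□

The machine reaches the accept state qA and halts.

Final tape (ignoring leading/trailing blanks): y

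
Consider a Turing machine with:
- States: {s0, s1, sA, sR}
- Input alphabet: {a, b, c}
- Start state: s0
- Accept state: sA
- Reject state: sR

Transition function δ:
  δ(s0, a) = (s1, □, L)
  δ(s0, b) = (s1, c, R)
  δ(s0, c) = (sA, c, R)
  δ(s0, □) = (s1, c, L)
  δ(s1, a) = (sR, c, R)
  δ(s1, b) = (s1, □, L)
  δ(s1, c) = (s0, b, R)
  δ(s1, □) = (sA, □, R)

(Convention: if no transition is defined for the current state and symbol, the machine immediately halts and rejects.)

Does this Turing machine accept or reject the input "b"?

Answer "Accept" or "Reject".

Execution trace:
Initial: [s0]b
Step 1: δ(s0, b) = (s1, c, R) → c[s1]□
Step 2: δ(s1, □) = (sA, □, R) → c□[sA]□

The machine reaches the accept state sA and halts.

Answer: Accept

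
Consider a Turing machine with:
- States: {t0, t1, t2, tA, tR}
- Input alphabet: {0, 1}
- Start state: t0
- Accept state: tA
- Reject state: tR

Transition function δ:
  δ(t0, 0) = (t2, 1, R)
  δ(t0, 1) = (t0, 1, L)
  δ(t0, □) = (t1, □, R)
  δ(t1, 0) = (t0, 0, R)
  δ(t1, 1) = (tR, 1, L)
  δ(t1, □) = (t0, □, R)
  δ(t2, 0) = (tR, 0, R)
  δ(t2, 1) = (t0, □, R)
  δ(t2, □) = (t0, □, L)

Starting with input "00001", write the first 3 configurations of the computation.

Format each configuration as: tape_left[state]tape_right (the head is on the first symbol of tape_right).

Transitions applied:
Step 1: δ(t0, 0) = (t2, 1, R)
Step 2: δ(t2, 0) = (tR, 0, R)

The first 3 configurations are:
[t0]00001 ⊢ 1[t2]0001 ⊢ 10[tR]001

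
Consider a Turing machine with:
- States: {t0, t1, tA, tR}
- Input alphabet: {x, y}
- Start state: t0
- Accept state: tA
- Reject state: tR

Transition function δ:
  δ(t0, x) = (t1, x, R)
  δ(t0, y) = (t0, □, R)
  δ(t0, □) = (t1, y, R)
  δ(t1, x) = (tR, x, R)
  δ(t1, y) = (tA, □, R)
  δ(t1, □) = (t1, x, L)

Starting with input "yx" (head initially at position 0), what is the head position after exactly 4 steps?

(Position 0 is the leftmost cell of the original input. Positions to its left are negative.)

Execution trace (head position shown):
Step 0: [t0]yx  (head at position 0)
Step 1: move right → □[t0]x  (head at position 1)
Step 2: move right → □x[t1]□  (head at position 2)
Step 3: move left → □[t1]xx  (head at position 1)
Step 4: move right → □x[tR]x  (head at position 2)

After 4 steps, the head is at position 2.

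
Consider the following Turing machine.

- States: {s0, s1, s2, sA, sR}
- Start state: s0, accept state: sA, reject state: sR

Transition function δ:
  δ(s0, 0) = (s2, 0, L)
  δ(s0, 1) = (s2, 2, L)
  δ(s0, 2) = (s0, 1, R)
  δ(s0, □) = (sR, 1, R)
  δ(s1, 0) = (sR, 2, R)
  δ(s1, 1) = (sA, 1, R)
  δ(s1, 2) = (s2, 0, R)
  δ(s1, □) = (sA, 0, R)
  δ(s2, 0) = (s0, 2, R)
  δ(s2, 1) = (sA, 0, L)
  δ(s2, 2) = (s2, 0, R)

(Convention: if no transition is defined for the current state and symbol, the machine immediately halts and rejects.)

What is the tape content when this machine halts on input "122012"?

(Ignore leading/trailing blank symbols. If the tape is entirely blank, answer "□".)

Execution trace:
Initial: [s0]122012
Step 1: δ(s0, 1) = (s2, 2, L) → [s2]□222012

No transition is defined for δ(s2, □). By convention the machine halts and rejects.

Final tape (ignoring leading/trailing blanks): 222012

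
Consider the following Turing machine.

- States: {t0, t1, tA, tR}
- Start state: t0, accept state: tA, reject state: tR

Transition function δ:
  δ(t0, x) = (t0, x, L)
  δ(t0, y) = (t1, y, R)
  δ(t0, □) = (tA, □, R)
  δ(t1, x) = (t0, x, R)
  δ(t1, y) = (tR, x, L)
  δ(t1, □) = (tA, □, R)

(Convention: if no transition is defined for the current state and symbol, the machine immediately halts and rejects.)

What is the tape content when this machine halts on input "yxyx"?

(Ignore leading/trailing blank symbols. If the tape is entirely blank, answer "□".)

Execution trace:
Initial: [t0]yxyx
Step 1: δ(t0, y) = (t1, y, R) → y[t1]xyx
Step 2: δ(t1, x) = (t0, x, R) → yx[t0]yx
Step 3: δ(t0, y) = (t1, y, R) → yxy[t1]x
Step 4: δ(t1, x) = (t0, x, R) → yxyx[t0]□
Step 5: δ(t0, □) = (tA, □, R) → yxyx□[tA]□

The machine reaches the accept state tA and halts.

Final tape (ignoring leading/trailing blanks): yxyx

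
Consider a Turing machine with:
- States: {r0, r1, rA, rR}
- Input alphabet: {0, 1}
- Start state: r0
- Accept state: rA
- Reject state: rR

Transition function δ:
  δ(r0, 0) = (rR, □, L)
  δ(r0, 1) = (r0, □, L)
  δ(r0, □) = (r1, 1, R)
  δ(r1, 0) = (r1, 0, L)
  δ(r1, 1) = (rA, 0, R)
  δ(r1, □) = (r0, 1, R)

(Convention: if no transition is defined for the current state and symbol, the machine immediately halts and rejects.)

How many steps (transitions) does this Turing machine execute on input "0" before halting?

Execution trace:
Initial: [r0]0
Step 1: δ(r0, 0) = (rR, □, L) → [rR]□□

The machine reaches the reject state rR and halts.

The machine executed 1 step before halting.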